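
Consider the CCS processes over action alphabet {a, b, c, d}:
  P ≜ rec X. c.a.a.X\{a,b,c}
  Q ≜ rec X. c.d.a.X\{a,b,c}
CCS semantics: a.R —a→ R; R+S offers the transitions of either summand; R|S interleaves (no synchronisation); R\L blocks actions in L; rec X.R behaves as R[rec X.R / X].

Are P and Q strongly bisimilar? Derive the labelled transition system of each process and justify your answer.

P ≁ Q

Reachable graph of P (4 states):
  u0 = rec X. c.a.a.X\{a,b,c} ⊢ -c-> u1
  u1 = a.a.(rec X. c.a.a.X\{a,b,c})\{a,b,c} ⊢ -a-> u2
  u2 = a.(rec X. c.a.a.X\{a,b,c})\{a,b,c} ⊢ -a-> u3
  u3 = (rec X. c.a.a.X\{a,b,c})\{a,b,c} ⊢ stopped
Reachable graph of Q (4 states):
  v0 = rec X. c.d.a.X\{a,b,c} ⊢ -c-> v1
  v1 = d.a.(rec X. c.d.a.X\{a,b,c})\{a,b,c} ⊢ -d-> v2
  v2 = a.(rec X. c.d.a.X\{a,b,c})\{a,b,c} ⊢ -a-> v3
  v3 = (rec X. c.d.a.X\{a,b,c})\{a,b,c} ⊢ stopped
Coarsest stable partition (strong bisimilarity classes):
  B0 = {u0}
  B1 = {u1}
  B2 = {u2, v2}
  B3 = {u3, v3}
  B4 = {v0}
  B5 = {v1}
u0 ∈ B0, v0 ∈ B4 → different blocks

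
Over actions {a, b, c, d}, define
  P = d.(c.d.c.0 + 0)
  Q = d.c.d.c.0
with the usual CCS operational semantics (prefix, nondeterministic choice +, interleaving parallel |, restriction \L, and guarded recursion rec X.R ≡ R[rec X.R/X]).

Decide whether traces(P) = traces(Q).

LTS(P): 5 reachable states
  m0 = d.(c.d.c.0 + 0) ⊢ =d=> m1
  m1 = c.d.c.0 + 0 ⊢ =c=> m2
  m2 = d.c.0 ⊢ =d=> m3
  m3 = c.0 ⊢ =c=> m4
  m4 = 0 ⊢ ·
LTS(Q): 5 reachable states
  n0 = d.c.d.c.0 ⊢ =d=> n1
  n1 = c.d.c.0 ⊢ =c=> n2
  n2 = d.c.0 ⊢ =d=> n3
  n3 = c.0 ⊢ =c=> n4
  n4 = 0 ⊢ ·
Coarsest stable partition (strong bisimilarity classes):
  B0 = {m0, n0}
  B1 = {m1, n1}
  B2 = {m2, n2}
  B3 = {m3, n3}
  B4 = {m4, n4}
m0 ∈ B0, n0 ∈ B0 → same block
Bisimilar ⇒ trace-equivalent.

traces(P) = traces(Q)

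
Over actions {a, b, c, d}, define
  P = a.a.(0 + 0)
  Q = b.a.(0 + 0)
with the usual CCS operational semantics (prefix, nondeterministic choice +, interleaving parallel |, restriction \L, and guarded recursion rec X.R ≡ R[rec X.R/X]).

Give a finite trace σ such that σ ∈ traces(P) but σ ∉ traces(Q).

P's transition system — 3 states:
  p0 = a.a.(0 + 0) has moves ··a··> p1
  p1 = a.(0 + 0) has moves ··a··> p2
  p2 = 0 + 0 has moves stopped
Q's transition system — 3 states:
  q0 = b.a.(0 + 0) has moves ··b··> q1
  q1 = a.(0 + 0) has moves ··a··> q2
  q2 = 0 + 0 has moves stopped
Executing a from P (initial set {p0}):
  [1] a ⇒ {p1}
  ✓ P
Executing a from Q (initial set {q0}):
  [1] a ⇒ ∅  — Q cannot continue

a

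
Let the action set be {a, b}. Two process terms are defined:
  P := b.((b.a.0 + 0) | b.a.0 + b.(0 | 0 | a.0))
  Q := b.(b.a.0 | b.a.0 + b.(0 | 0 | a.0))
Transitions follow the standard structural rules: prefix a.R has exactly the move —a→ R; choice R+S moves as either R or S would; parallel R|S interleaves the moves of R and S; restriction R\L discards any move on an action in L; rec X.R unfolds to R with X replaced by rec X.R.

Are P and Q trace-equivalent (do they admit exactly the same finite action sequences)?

Reachable graph of P (12 states):
  s0 = b.((b.a.0 + 0) | b.a.0 + b.(0 | 0 | a.0)) ⊢ —b→ s1
  s1 = (b.a.0 + 0) | b.a.0 + b.(0 | 0 | a.0) ⊢ —b→ s2, —b→ s3, —b→ s4
  s2 = (b.a.0 + 0) | a.0 ⊢ —a→ s5, —b→ s6
  s3 = 0 | 0 | a.0 ⊢ —a→ s7
  s4 = a.0 | b.a.0 ⊢ —a→ s8, —b→ s6
  s5 = (b.a.0 + 0) | 0 ⊢ —b→ s9
  s6 = a.0 | a.0 ⊢ —a→ s10, —a→ s9
  s7 = 0 | 0 | 0 ⊢ (no moves)
  s8 = 0 | b.a.0 ⊢ —b→ s10
  s9 = a.0 | 0 ⊢ —a→ s11
  s10 = 0 | a.0 ⊢ —a→ s11
  s11 = 0 | 0 ⊢ (no moves)
Reachable graph of Q (12 states):
  t0 = b.(b.a.0 | b.a.0 + b.(0 | 0 | a.0)) ⊢ —b→ t1
  t1 = b.a.0 | b.a.0 + b.(0 | 0 | a.0) ⊢ —b→ t2, —b→ t3, —b→ t4
  t2 = 0 | 0 | a.0 ⊢ —a→ t5
  t3 = a.0 | b.a.0 ⊢ —a→ t6, —b→ t7
  t4 = b.a.0 | a.0 ⊢ —a→ t8, —b→ t7
  t5 = 0 | 0 | 0 ⊢ (no moves)
  t6 = 0 | b.a.0 ⊢ —b→ t9
  t7 = a.0 | a.0 ⊢ —a→ t10, —a→ t9
  t8 = b.a.0 | 0 ⊢ —b→ t10
  t9 = 0 | a.0 ⊢ —a→ t11
  t10 = a.0 | 0 ⊢ —a→ t11
  t11 = 0 | 0 ⊢ (no moves)
Partition-refinement fixed point:
  B0 = {s0, t0}
  B1 = {s1, t1}
  B2 = {s2, s4, t3, t4}
  B3 = {s5, s8, t6, t8}
  B4 = {s10, s3, s9, t10, t2, t9}
  B5 = {s11, s7, t11, t5}
  B6 = {s6, t7}
s0 ∈ B0, t0 ∈ B0 → same block
Bisimilar ⇒ trace-equivalent.

traces(P) = traces(Q)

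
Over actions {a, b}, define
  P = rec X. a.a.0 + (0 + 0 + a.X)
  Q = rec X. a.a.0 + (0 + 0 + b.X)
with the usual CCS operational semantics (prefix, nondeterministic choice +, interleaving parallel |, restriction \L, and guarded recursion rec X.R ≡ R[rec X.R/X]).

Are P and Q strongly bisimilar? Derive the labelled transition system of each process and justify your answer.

LTS(P): 3 reachable states
  u0 = rec X. a.a.0 + (0 + 0 + a.X) has moves —a→ u0, —a→ u1
  u1 = a.0 has moves —a→ u2
  u2 = 0 has moves deadlocked
LTS(Q): 3 reachable states
  v0 = rec X. a.a.0 + (0 + 0 + b.X) has moves —a→ v1, —b→ v0
  v1 = a.0 has moves —a→ v2
  v2 = 0 has moves deadlocked
Bisimilarity quotient blocks:
  B0 = {u0}
  B1 = {u1, v1}
  B2 = {u2, v2}
  B3 = {v0}
u0 ∈ B0, v0 ∈ B3 → different blocks

not bisimilar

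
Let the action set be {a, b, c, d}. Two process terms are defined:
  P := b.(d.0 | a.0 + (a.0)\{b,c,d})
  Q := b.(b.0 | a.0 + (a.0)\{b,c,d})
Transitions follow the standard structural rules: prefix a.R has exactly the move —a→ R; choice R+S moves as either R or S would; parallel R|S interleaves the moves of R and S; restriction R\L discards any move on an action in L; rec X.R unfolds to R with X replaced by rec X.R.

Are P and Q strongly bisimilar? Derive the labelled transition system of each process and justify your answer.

LTS(P): 6 reachable states
  m0 = b.(d.0 | a.0 + (a.0)\{b,c,d}) has moves —b→ m1
  m1 = d.0 | a.0 + (a.0)\{b,c,d} has moves —a→ m2, —a→ m3, —d→ m4
  m2 = 0\{b,c,d} has moves (no moves)
  m3 = d.0 | 0 has moves —d→ m5
  m4 = 0 | a.0 has moves —a→ m5
  m5 = 0 | 0 has moves (no moves)
LTS(Q): 6 reachable states
  n0 = b.(b.0 | a.0 + (a.0)\{b,c,d}) has moves —b→ n1
  n1 = b.0 | a.0 + (a.0)\{b,c,d} has moves —a→ n2, —a→ n3, —b→ n4
  n2 = 0\{b,c,d} has moves (no moves)
  n3 = b.0 | 0 has moves —b→ n5
  n4 = 0 | a.0 has moves —a→ n5
  n5 = 0 | 0 has moves (no moves)
Partition-refinement fixed point:
  B0 = {m0}
  B1 = {m1}
  B2 = {m4, n4}
  B3 = {m2, m5, n2, n5}
  B4 = {m3}
  B5 = {n0}
  B6 = {n1}
  B7 = {n3}
m0 ∈ B0, n0 ∈ B5 → different blocks

P ≁ Q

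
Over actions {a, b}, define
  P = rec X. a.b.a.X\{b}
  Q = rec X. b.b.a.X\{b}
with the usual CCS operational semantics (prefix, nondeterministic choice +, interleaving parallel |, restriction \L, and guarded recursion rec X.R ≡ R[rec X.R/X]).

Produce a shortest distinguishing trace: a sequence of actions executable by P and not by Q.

Reachable graph of P (5 states):
  p0 = rec X. a.b.a.X\{b} | —a→ p1
  p1 = b.a.(rec X. a.b.a.X\{b})\{b} | —b→ p2
  p2 = a.(rec X. a.b.a.X\{b})\{b} | —a→ p3
  p3 = (rec X. a.b.a.X\{b})\{b} | —a→ p4
  p4 = (b.a.(rec X. a.b.a.X\{b})\{b})\{b} | deadlocked
Reachable graph of Q (4 states):
  q0 = rec X. b.b.a.X\{b} | —b→ q1
  q1 = b.a.(rec X. b.b.a.X\{b})\{b} | —b→ q2
  q2 = a.(rec X. b.b.a.X\{b})\{b} | —a→ q3
  q3 = (rec X. b.b.a.X\{b})\{b} | deadlocked
Executing a from P (initial set {p0}):
  step 1 (a): {p1}
  — P admits the full trace.
Executing a from Q (initial set {q0}):
  step 1 (a): no successor for Q

a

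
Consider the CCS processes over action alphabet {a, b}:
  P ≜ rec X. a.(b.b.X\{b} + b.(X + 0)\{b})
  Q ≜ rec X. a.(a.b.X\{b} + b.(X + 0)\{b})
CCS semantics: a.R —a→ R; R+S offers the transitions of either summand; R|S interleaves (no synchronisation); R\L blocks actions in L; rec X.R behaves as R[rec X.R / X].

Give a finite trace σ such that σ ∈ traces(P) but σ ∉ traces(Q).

abb

P's transition system — 6 states:
  s0 = rec X. a.(b.b.X\{b} + b.(X + 0)\{b}) has moves —a→ s1
  s1 = b.b.(rec X. a.(b.b.X\{b} + b.(X + 0)\{b}))\{b} + b.((rec X. a.(b.b.X\{b} + b.(X + 0)\{b})) + 0)\{b} has moves —b→ s2, —b→ s3
  s2 = ((rec X. a.(b.b.X\{b} + b.(X + 0)\{b})) + 0)\{b} has moves —a→ s4
  s3 = b.(rec X. a.(b.b.X\{b} + b.(X + 0)\{b}))\{b} has moves —b→ s5
  s4 = (b.b.(rec X. a.(b.b.X\{b} + b.(X + 0)\{b}))\{b} + b.((rec X. a.(b.b.X\{b} + b.(X + 0)\{b})) + 0)\{b})\{b} has moves ∅
  s5 = (rec X. a.(b.b.X\{b} + b.(X + 0)\{b}))\{b} has moves —a→ s4
Q's transition system — 7 states:
  t0 = rec X. a.(a.b.X\{b} + b.(X + 0)\{b}) has moves —a→ t1
  t1 = a.b.(rec X. a.(a.b.X\{b} + b.(X + 0)\{b}))\{b} + b.((rec X. a.(a.b.X\{b} + b.(X + 0)\{b})) + 0)\{b} has moves —a→ t2, —b→ t3
  t2 = b.(rec X. a.(a.b.X\{b} + b.(X + 0)\{b}))\{b} has moves —b→ t4
  t3 = ((rec X. a.(a.b.X\{b} + b.(X + 0)\{b})) + 0)\{b} has moves —a→ t5
  t4 = (rec X. a.(a.b.X\{b} + b.(X + 0)\{b}))\{b} has moves —a→ t5
  t5 = (a.b.(rec X. a.(a.b.X\{b} + b.(X + 0)\{b}))\{b} + b.((rec X. a.(a.b.X\{b} + b.(X + 0)\{b})) + 0)\{b})\{b} has moves —a→ t6
  t6 = (b.(rec X. a.(a.b.X\{b} + b.(X + 0)\{b}))\{b})\{b} has moves ∅
Trace ⟨abb⟩ through P, begin at {s0}:
  after a @ step 1: {s1}
  after b @ step 2: {s2, s3}
  after b @ step 3: {s5}
  P completes σ.
Trace ⟨abb⟩ through Q, begin at {t0}:
  after a @ step 1: {t1}
  after b @ step 2: {t3}
  after b @ step 3: ∅ (Q stuck)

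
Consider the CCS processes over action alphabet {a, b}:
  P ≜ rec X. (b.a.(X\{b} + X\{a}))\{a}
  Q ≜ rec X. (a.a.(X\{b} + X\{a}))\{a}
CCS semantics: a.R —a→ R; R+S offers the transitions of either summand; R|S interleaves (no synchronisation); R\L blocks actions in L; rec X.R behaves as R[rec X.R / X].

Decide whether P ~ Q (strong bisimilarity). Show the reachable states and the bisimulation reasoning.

not bisimilar

Reachable graph of P (2 states):
  u0 = rec X. (b.a.(X\{b} + X\{a}))\{a} → --b--▸ u1
  u1 = (a.((rec X. (b.a.(X\{b} + X\{a}))\{a})\{b} + (rec X. (b.a.(X\{b} + X\{a}))\{a})\{a}))\{a} → ∅
Reachable graph of Q (1 states):
  v0 = rec X. (a.a.(X\{b} + X\{a}))\{a} → ∅
Bisimilarity quotient blocks:
  B0 = {u0}
  B1 = {u1, v0}
u0 ∈ B0, v0 ∈ B1 → different blocks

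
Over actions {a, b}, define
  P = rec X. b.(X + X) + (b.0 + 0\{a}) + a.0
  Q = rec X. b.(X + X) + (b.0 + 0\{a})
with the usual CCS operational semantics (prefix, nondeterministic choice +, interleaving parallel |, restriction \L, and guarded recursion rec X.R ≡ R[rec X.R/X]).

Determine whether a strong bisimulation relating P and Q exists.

LTS(P): 3 reachable states
  m0 = rec X. b.(X + X) + (b.0 + 0\{a}) + a.0 → =a=> m1, =b=> m1, =b=> m2
  m1 = 0 → ·
  m2 = (rec X. b.(X + X) + (b.0 + 0\{a}) + a.0) + (rec X. b.(X + X) + (b.0 + 0\{a}) + a.0) → =a=> m1, =b=> m1, =b=> m2
LTS(Q): 3 reachable states
  n0 = rec X. b.(X + X) + (b.0 + 0\{a}) → =b=> n1, =b=> n2
  n1 = (rec X. b.(X + X) + (b.0 + 0\{a})) + (rec X. b.(X + X) + (b.0 + 0\{a})) → =b=> n1, =b=> n2
  n2 = 0 → ·
Coarsest stable partition (strong bisimilarity classes):
  B0 = {m0, m2}
  B1 = {m1, n2}
  B2 = {n0, n1}
m0 ∈ B0, n0 ∈ B2 → different blocks

NO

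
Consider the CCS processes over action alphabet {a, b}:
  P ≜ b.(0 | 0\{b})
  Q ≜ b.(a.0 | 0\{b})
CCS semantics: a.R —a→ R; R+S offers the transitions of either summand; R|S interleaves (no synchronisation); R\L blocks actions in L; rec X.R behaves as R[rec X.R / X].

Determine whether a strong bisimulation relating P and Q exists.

LTS(P): 2 reachable states
  p0 = b.(0 | 0\{b}) :: =b=> p1
  p1 = 0 | 0\{b} :: ∅
LTS(Q): 3 reachable states
  q0 = b.(a.0 | 0\{b}) :: =b=> q1
  q1 = a.0 | 0\{b} :: =a=> q2
  q2 = 0 | 0\{b} :: ∅
Bisimilarity quotient blocks:
  B0 = {p0}
  B1 = {p1, q2}
  B2 = {q0}
  B3 = {q1}
p0 ∈ B0, q0 ∈ B2 → different blocks

not bisimilar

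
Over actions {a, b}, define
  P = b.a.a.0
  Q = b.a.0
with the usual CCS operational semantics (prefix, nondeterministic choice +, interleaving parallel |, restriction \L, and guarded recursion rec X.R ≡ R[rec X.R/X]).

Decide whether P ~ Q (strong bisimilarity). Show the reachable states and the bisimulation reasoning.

NO

LTS(P): 4 reachable states
  s0 = b.a.a.0 has moves ··b··> s1
  s1 = a.a.0 has moves ··a··> s2
  s2 = a.0 has moves ··a··> s3
  s3 = 0 has moves stopped
LTS(Q): 3 reachable states
  t0 = b.a.0 has moves ··b··> t1
  t1 = a.0 has moves ··a··> t2
  t2 = 0 has moves stopped
Partition-refinement fixed point:
  B0 = {s0}
  B1 = {s1}
  B2 = {s2, t1}
  B3 = {s3, t2}
  B4 = {t0}
s0 ∈ B0, t0 ∈ B4 → different blocks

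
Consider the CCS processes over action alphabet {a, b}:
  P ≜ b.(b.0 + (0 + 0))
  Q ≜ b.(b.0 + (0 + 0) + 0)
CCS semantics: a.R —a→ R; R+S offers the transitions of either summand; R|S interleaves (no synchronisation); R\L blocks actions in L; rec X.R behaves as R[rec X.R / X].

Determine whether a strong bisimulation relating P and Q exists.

bisimilar

P's transition system — 3 states:
  s0 = b.(b.0 + (0 + 0)) :: —b→ s1
  s1 = b.0 + (0 + 0) :: —b→ s2
  s2 = 0 :: ·
Q's transition system — 3 states:
  t0 = b.(b.0 + (0 + 0) + 0) :: —b→ t1
  t1 = b.0 + (0 + 0) + 0 :: —b→ t2
  t2 = 0 :: ·
Coarsest stable partition (strong bisimilarity classes):
  B0 = {s0, t0}
  B1 = {s1, t1}
  B2 = {s2, t2}
s0 ∈ B0, t0 ∈ B0 → same block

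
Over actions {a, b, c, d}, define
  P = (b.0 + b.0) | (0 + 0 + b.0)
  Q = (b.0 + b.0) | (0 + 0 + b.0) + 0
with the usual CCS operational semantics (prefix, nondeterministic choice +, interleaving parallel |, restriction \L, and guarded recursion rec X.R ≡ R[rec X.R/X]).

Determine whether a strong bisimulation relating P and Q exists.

P ~ Q

P's transition system — 4 states:
  u0 = (b.0 + b.0) | (0 + 0 + b.0) → ··b··> u1, ··b··> u2
  u1 = (b.0 + b.0) | 0 → ··b··> u3
  u2 = 0 | (0 + 0 + b.0) → ··b··> u3
  u3 = 0 | 0 → stopped
Q's transition system — 4 states:
  v0 = (b.0 + b.0) | (0 + 0 + b.0) + 0 → ··b··> v1, ··b··> v2
  v1 = (b.0 + b.0) | 0 → ··b··> v3
  v2 = 0 | (0 + 0 + b.0) → ··b··> v3
  v3 = 0 | 0 → stopped
Bisimilarity quotient blocks:
  B0 = {u0, v0}
  B1 = {u1, u2, v1, v2}
  B2 = {u3, v3}
u0 ∈ B0, v0 ∈ B0 → same block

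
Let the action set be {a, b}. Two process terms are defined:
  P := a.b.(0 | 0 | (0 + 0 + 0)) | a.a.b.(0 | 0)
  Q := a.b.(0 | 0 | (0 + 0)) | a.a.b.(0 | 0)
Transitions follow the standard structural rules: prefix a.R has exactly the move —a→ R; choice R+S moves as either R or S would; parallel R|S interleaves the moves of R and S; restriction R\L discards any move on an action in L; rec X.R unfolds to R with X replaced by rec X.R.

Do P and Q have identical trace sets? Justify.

YES

LTS(P): 12 reachable states
  u0 = a.b.(0 | 0 | (0 + 0 + 0)) | a.a.b.(0 | 0) has moves —a→ u1, —a→ u2
  u1 = a.b.(0 | 0 | (0 + 0 + 0)) | a.b.(0 | 0) has moves —a→ u3, —a→ u4
  u2 = b.(0 | 0 | (0 + 0 + 0)) | a.a.b.(0 | 0) has moves —a→ u4, —b→ u5
  u3 = a.b.(0 | 0 | (0 + 0 + 0)) | b.(0 | 0) has moves —a→ u6, —b→ u7
  u4 = b.(0 | 0 | (0 + 0 + 0)) | a.b.(0 | 0) has moves —a→ u6, —b→ u8
  u5 = 0 | 0 | (0 + 0 + 0) | a.a.b.(0 | 0) has moves —a→ u8
  u6 = b.(0 | 0 | (0 + 0 + 0)) | b.(0 | 0) has moves —b→ u10, —b→ u9
  u7 = a.b.(0 | 0 | (0 + 0 + 0)) | (0 | 0) has moves —a→ u10
  u8 = 0 | 0 | (0 + 0 + 0) | a.b.(0 | 0) has moves —a→ u9
  u9 = 0 | 0 | (0 + 0 + 0) | b.(0 | 0) has moves —b→ u11
  u10 = b.(0 | 0 | (0 + 0 + 0)) | (0 | 0) has moves —b→ u11
  u11 = 0 | 0 | (0 + 0 + 0) | (0 | 0) has moves stopped
LTS(Q): 12 reachable states
  v0 = a.b.(0 | 0 | (0 + 0)) | a.a.b.(0 | 0) has moves —a→ v1, —a→ v2
  v1 = a.b.(0 | 0 | (0 + 0)) | a.b.(0 | 0) has moves —a→ v3, —a→ v4
  v2 = b.(0 | 0 | (0 + 0)) | a.a.b.(0 | 0) has moves —a→ v4, —b→ v5
  v3 = a.b.(0 | 0 | (0 + 0)) | b.(0 | 0) has moves —a→ v6, —b→ v7
  v4 = b.(0 | 0 | (0 + 0)) | a.b.(0 | 0) has moves —a→ v6, —b→ v8
  v5 = 0 | 0 | (0 + 0) | a.a.b.(0 | 0) has moves —a→ v8
  v6 = b.(0 | 0 | (0 + 0)) | b.(0 | 0) has moves —b→ v10, —b→ v9
  v7 = a.b.(0 | 0 | (0 + 0)) | (0 | 0) has moves —a→ v10
  v8 = 0 | 0 | (0 + 0) | a.b.(0 | 0) has moves —a→ v9
  v9 = 0 | 0 | (0 + 0) | b.(0 | 0) has moves —b→ v11
  v10 = b.(0 | 0 | (0 + 0)) | (0 | 0) has moves —b→ v11
  v11 = 0 | 0 | (0 + 0) | (0 | 0) has moves stopped
Bisimilarity quotient blocks:
  B0 = {u0, v0}
  B1 = {u2, v2}
  B2 = {u3, u4, v3, v4}
  B3 = {u7, u8, v7, v8}
  B4 = {u10, u9, v10, v9}
  B5 = {u11, v11}
  B6 = {u6, v6}
  B7 = {u5, v5}
  B8 = {u1, v1}
u0 ∈ B0, v0 ∈ B0 → same block
Bisimilar ⇒ trace-equivalent.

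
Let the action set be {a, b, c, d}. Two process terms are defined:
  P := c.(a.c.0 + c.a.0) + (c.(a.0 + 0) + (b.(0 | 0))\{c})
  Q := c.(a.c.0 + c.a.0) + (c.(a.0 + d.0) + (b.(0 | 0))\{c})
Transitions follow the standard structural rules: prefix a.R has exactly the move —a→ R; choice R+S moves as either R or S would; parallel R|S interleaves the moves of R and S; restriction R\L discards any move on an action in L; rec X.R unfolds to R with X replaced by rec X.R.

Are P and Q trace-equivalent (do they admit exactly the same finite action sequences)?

traces(P) ≠ traces(Q) — witness ⟨cd⟩

Reachable graph of P (7 states):
  m0 = c.(a.c.0 + c.a.0) + (c.(a.0 + 0) + (b.(0 | 0))\{c}) has moves --b--▸ m1, --c--▸ m2, --c--▸ m3
  m1 = (0 | 0)\{c} has moves deadlocked
  m2 = a.0 + 0 has moves --a--▸ m4
  m3 = a.c.0 + c.a.0 has moves --a--▸ m5, --c--▸ m6
  m4 = 0 has moves deadlocked
  m5 = c.0 has moves --c--▸ m4
  m6 = a.0 has moves --a--▸ m4
Reachable graph of Q (7 states):
  n0 = c.(a.c.0 + c.a.0) + (c.(a.0 + d.0) + (b.(0 | 0))\{c}) has moves --b--▸ n1, --c--▸ n2, --c--▸ n3
  n1 = (0 | 0)\{c} has moves deadlocked
  n2 = a.0 + d.0 has moves --a--▸ n4, --d--▸ n4
  n3 = a.c.0 + c.a.0 has moves --a--▸ n5, --c--▸ n6
  n4 = 0 has moves deadlocked
  n5 = c.0 has moves --c--▸ n4
  n6 = a.0 has moves --a--▸ n4
Trace ⟨cd⟩ through Q, begin at {n0}:
  [1] c ⇒ {n2, n3}
  [2] d ⇒ {n4}
  — Q admits the full trace.
Trace ⟨cd⟩ through P, begin at {m0}:
  [1] c ⇒ {m2, m3}
  [2] d ⇒ ∅  — P cannot continue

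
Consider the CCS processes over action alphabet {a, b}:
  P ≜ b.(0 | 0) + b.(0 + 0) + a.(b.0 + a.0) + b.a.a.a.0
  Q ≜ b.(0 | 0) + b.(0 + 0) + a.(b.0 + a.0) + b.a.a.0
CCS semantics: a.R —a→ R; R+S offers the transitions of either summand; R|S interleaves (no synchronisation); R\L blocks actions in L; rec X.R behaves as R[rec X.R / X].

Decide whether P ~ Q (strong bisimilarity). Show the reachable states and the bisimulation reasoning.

LTS(P): 8 reachable states
  s0 = b.(0 | 0) + b.(0 + 0) + a.(b.0 + a.0) + b.a.a.a.0 ⊢ =a=> s1, =b=> s2, =b=> s3, =b=> s4
  s1 = b.0 + a.0 ⊢ =a=> s5, =b=> s5
  s2 = 0 + 0 ⊢ stopped
  s3 = 0 | 0 ⊢ stopped
  s4 = a.a.a.0 ⊢ =a=> s6
  s5 = 0 ⊢ stopped
  s6 = a.a.0 ⊢ =a=> s7
  s7 = a.0 ⊢ =a=> s5
LTS(Q): 7 reachable states
  t0 = b.(0 | 0) + b.(0 + 0) + a.(b.0 + a.0) + b.a.a.0 ⊢ =a=> t1, =b=> t2, =b=> t3, =b=> t4
  t1 = b.0 + a.0 ⊢ =a=> t5, =b=> t5
  t2 = 0 + 0 ⊢ stopped
  t3 = 0 | 0 ⊢ stopped
  t4 = a.a.0 ⊢ =a=> t6
  t5 = 0 ⊢ stopped
  t6 = a.0 ⊢ =a=> t5
Partition-refinement fixed point:
  B0 = {s0}
  B1 = {s4}
  B2 = {s6, t4}
  B3 = {s7, t6}
  B4 = {s2, s3, s5, t2, t3, t5}
  B5 = {s1, t1}
  B6 = {t0}
s0 ∈ B0, t0 ∈ B6 → different blocks

NO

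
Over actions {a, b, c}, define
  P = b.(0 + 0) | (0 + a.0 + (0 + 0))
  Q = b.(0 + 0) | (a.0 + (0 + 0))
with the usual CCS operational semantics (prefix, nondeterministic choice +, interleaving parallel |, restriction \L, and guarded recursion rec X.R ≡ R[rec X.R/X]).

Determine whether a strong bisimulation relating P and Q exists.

P ~ Q

P's transition system — 4 states:
  s0 = b.(0 + 0) | (0 + a.0 + (0 + 0)) | —a→ s1, —b→ s2
  s1 = b.(0 + 0) | 0 | —b→ s3
  s2 = (0 + 0) | (0 + a.0 + (0 + 0)) | —a→ s3
  s3 = (0 + 0) | 0 | ∅
Q's transition system — 4 states:
  t0 = b.(0 + 0) | (a.0 + (0 + 0)) | —a→ t1, —b→ t2
  t1 = b.(0 + 0) | 0 | —b→ t3
  t2 = (0 + 0) | (a.0 + (0 + 0)) | —a→ t3
  t3 = (0 + 0) | 0 | ∅
Coarsest stable partition (strong bisimilarity classes):
  B0 = {s0, t0}
  B1 = {s2, t2}
  B2 = {s3, t3}
  B3 = {s1, t1}
s0 ∈ B0, t0 ∈ B0 → same block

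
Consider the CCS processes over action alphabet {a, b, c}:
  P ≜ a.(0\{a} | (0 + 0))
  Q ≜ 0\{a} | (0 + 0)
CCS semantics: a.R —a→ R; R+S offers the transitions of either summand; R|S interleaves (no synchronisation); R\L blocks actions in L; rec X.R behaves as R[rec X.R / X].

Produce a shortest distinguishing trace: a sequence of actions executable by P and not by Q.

a

Reachable graph of P (2 states):
  s0 = a.(0\{a} | (0 + 0)) → ··a··> s1
  s1 = 0\{a} | (0 + 0) → ∅
Reachable graph of Q (1 states):
  t0 = 0\{a} | (0 + 0) → ∅
Trace ⟨a⟩ through P, begin at {s0}:
  step 1 (a): {s1}
  — P admits the full trace.
Trace ⟨a⟩ through Q, begin at {t0}:
  step 1 (a): ∅  — Q cannot continue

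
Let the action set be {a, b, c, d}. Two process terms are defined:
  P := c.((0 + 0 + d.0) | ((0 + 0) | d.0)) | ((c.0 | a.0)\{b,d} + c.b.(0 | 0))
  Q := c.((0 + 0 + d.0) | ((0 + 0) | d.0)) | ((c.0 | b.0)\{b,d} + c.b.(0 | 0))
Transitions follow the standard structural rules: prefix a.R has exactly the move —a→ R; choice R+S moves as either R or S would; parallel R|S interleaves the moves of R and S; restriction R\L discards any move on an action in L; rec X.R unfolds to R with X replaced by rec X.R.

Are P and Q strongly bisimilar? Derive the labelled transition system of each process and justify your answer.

P ≁ Q

Reachable graph of P (30 states):
  p0 = c.((0 + 0 + d.0) | ((0 + 0) | d.0)) | ((c.0 | a.0)\{b,d} + c.b.(0 | 0)) :: =a=> p1, =c=> p2, =c=> p3, =c=> p4
  p1 = c.((0 + 0 + d.0) | ((0 + 0) | d.0)) | (c.0 | 0)\{b,d} :: =c=> p5, =c=> p6
  p2 = (0 + 0 + d.0) | ((0 + 0) | d.0) | ((c.0 | a.0)\{b,d} + c.b.(0 | 0)) :: =a=> p5, =c=> p7, =c=> p8, =d=> p10, =d=> p9
  p3 = c.((0 + 0 + d.0) | ((0 + 0) | d.0)) | (0 | a.0)\{b,d} :: =a=> p6, =c=> p7
  p4 = c.((0 + 0 + d.0) | ((0 + 0) | d.0)) | b.(0 | 0) :: =b=> p11, =c=> p8
  p5 = (0 + 0 + d.0) | ((0 + 0) | d.0) | (c.0 | 0)\{b,d} :: =c=> p12, =d=> p13, =d=> p14
  p6 = c.((0 + 0 + d.0) | ((0 + 0) | d.0)) | (0 | 0)\{b,d} :: =c=> p12
  p7 = (0 + 0 + d.0) | ((0 + 0) | d.0) | (0 | a.0)\{b,d} :: =a=> p12, =d=> p15, =d=> p16
  p8 = (0 + 0 + d.0) | ((0 + 0) | d.0) | b.(0 | 0) :: =b=> p17, =d=> p18, =d=> p19
  p9 = (0 + 0 + d.0) | ((0 + 0) | 0) | ((c.0 | a.0)\{b,d} + c.b.(0 | 0)) :: =a=> p13, =c=> p15, =c=> p18, =d=> p20
  p10 = 0 | ((0 + 0) | d.0) | ((c.0 | a.0)\{b,d} + c.b.(0 | 0)) :: =a=> p14, =c=> p16, =c=> p19, =d=> p20
  p11 = c.((0 + 0 + d.0) | ((0 + 0) | d.0)) | (0 | 0) :: =c=> p17
  p12 = (0 + 0 + d.0) | ((0 + 0) | d.0) | (0 | 0)\{b,d} :: =d=> p21, =d=> p22
  p13 = (0 + 0 + d.0) | ((0 + 0) | 0) | (c.0 | 0)\{b,d} :: =c=> p21, =d=> p23
  p14 = 0 | ((0 + 0) | d.0) | (c.0 | 0)\{b,d} :: =c=> p22, =d=> p23
  p15 = (0 + 0 + d.0) | ((0 + 0) | 0) | (0 | a.0)\{b,d} :: =a=> p21, =d=> p24
  p16 = 0 | ((0 + 0) | d.0) | (0 | a.0)\{b,d} :: =a=> p22, =d=> p24
  p17 = (0 + 0 + d.0) | ((0 + 0) | d.0) | (0 | 0) :: =d=> p25, =d=> p26
  p18 = (0 + 0 + d.0) | ((0 + 0) | 0) | b.(0 | 0) :: =b=> p25, =d=> p27
  p19 = 0 | ((0 + 0) | d.0) | b.(0 | 0) :: =b=> p26, =d=> p27
  p20 = 0 | ((0 + 0) | 0) | ((c.0 | a.0)\{b,d} + c.b.(0 | 0)) :: =a=> p23, =c=> p24, =c=> p27
  p21 = (0 + 0 + d.0) | ((0 + 0) | 0) | (0 | 0)\{b,d} :: =d=> p28
  p22 = 0 | ((0 + 0) | d.0) | (0 | 0)\{b,d} :: =d=> p28
  p23 = 0 | ((0 + 0) | 0) | (c.0 | 0)\{b,d} :: =c=> p28
  p24 = 0 | ((0 + 0) | 0) | (0 | a.0)\{b,d} :: =a=> p28
  p25 = (0 + 0 + d.0) | ((0 + 0) | 0) | (0 | 0) :: =d=> p29
  p26 = 0 | ((0 + 0) | d.0) | (0 | 0) :: =d=> p29
  p27 = 0 | ((0 + 0) | 0) | b.(0 | 0) :: =b=> p29
  p28 = 0 | ((0 + 0) | 0) | (0 | 0)\{b,d} :: (no moves)
  p29 = 0 | ((0 + 0) | 0) | (0 | 0) :: (no moves)
Reachable graph of Q (20 states):
  q0 = c.((0 + 0 + d.0) | ((0 + 0) | d.0)) | ((c.0 | b.0)\{b,d} + c.b.(0 | 0)) :: =c=> q1, =c=> q2, =c=> q3
  q1 = (0 + 0 + d.0) | ((0 + 0) | d.0) | ((c.0 | b.0)\{b,d} + c.b.(0 | 0)) :: =c=> q4, =c=> q5, =d=> q6, =d=> q7
  q2 = c.((0 + 0 + d.0) | ((0 + 0) | d.0)) | (0 | b.0)\{b,d} :: =c=> q4
  q3 = c.((0 + 0 + d.0) | ((0 + 0) | d.0)) | b.(0 | 0) :: =b=> q8, =c=> q5
  q4 = (0 + 0 + d.0) | ((0 + 0) | d.0) | (0 | b.0)\{b,d} :: =d=> q10, =d=> q9
  q5 = (0 + 0 + d.0) | ((0 + 0) | d.0) | b.(0 | 0) :: =b=> q11, =d=> q12, =d=> q13
  q6 = (0 + 0 + d.0) | ((0 + 0) | 0) | ((c.0 | b.0)\{b,d} + c.b.(0 | 0)) :: =c=> q12, =c=> q9, =d=> q14
  q7 = 0 | ((0 + 0) | d.0) | ((c.0 | b.0)\{b,d} + c.b.(0 | 0)) :: =c=> q10, =c=> q13, =d=> q14
  q8 = c.((0 + 0 + d.0) | ((0 + 0) | d.0)) | (0 | 0) :: =c=> q11
  q9 = (0 + 0 + d.0) | ((0 + 0) | 0) | (0 | b.0)\{b,d} :: =d=> q15
  q10 = 0 | ((0 + 0) | d.0) | (0 | b.0)\{b,d} :: =d=> q15
  q11 = (0 + 0 + d.0) | ((0 + 0) | d.0) | (0 | 0) :: =d=> q16, =d=> q17
  q12 = (0 + 0 + d.0) | ((0 + 0) | 0) | b.(0 | 0) :: =b=> q16, =d=> q18
  q13 = 0 | ((0 + 0) | d.0) | b.(0 | 0) :: =b=> q17, =d=> q18
  q14 = 0 | ((0 + 0) | 0) | ((c.0 | b.0)\{b,d} + c.b.(0 | 0)) :: =c=> q15, =c=> q18
  q15 = 0 | ((0 + 0) | 0) | (0 | b.0)\{b,d} :: (no moves)
  q16 = (0 + 0 + d.0) | ((0 + 0) | 0) | (0 | 0) :: =d=> q19
  q17 = 0 | ((0 + 0) | d.0) | (0 | 0) :: =d=> q19
  q18 = 0 | ((0 + 0) | 0) | b.(0 | 0) :: =b=> q19
  q19 = 0 | ((0 + 0) | 0) | (0 | 0) :: (no moves)
Bisimilarity quotient blocks:
  B0 = {p0}
  B1 = {p1}
  B2 = {p5}
  B3 = {p12, p17, q11, q4}
  B4 = {p21, p22, p25, p26, q10, q16, q17, q9}
  B5 = {p28, p29, q15, q19}
  B6 = {p13, p14}
  B7 = {p23}
  B8 = {p11, p6, q2, q8}
  B9 = {p3}
  B10 = {p7}
  B11 = {p15, p16}
  B12 = {p24}
  B13 = {p2}
  B14 = {p10, p9}
  B15 = {p20}
  B16 = {p27, q18}
  B17 = {p18, p19, q12, q13}
  B18 = {p8, q5}
  B19 = {p4, q3}
  B20 = {q0}
  B21 = {q1}
  B22 = {q6, q7}
  B23 = {q14}
p0 ∈ B0, q0 ∈ B20 → different blocks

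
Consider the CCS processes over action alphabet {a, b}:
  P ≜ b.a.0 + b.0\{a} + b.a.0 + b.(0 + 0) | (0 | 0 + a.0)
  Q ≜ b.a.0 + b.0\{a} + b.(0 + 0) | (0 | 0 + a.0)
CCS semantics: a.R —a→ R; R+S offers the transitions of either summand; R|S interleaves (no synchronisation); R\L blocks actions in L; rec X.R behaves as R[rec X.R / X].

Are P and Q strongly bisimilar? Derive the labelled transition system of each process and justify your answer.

YES

Reachable graph of P (7 states):
  s0 = b.a.0 + b.0\{a} + b.a.0 + b.(0 + 0) | (0 | 0 + a.0) ⊢ -a-> s1, -b-> s2, -b-> s3, -b-> s4
  s1 = b.(0 + 0) | 0 ⊢ -b-> s5
  s2 = (0 + 0) | (0 | 0 + a.0) ⊢ -a-> s5
  s3 = 0\{a} ⊢ stopped
  s4 = a.0 ⊢ -a-> s6
  s5 = (0 + 0) | 0 ⊢ stopped
  s6 = 0 ⊢ stopped
Reachable graph of Q (7 states):
  t0 = b.a.0 + b.0\{a} + b.(0 + 0) | (0 | 0 + a.0) ⊢ -a-> t1, -b-> t2, -b-> t3, -b-> t4
  t1 = b.(0 + 0) | 0 ⊢ -b-> t5
  t2 = (0 + 0) | (0 | 0 + a.0) ⊢ -a-> t5
  t3 = 0\{a} ⊢ stopped
  t4 = a.0 ⊢ -a-> t6
  t5 = (0 + 0) | 0 ⊢ stopped
  t6 = 0 ⊢ stopped
Bisimilarity quotient blocks:
  B0 = {s0, t0}
  B1 = {s3, s5, s6, t3, t5, t6}
  B2 = {s2, s4, t2, t4}
  B3 = {s1, t1}
s0 ∈ B0, t0 ∈ B0 → same block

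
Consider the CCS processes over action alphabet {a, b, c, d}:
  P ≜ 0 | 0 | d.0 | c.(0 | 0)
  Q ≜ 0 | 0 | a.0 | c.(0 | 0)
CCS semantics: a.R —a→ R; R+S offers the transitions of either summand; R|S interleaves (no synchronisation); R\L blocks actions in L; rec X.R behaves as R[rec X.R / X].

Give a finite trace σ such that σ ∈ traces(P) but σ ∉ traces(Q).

d

P's transition system — 4 states:
  m0 = 0 | 0 | d.0 | c.(0 | 0) ⊢ =c=> m1, =d=> m2
  m1 = 0 | 0 | d.0 | (0 | 0) ⊢ =d=> m3
  m2 = 0 | 0 | 0 | c.(0 | 0) ⊢ =c=> m3
  m3 = 0 | 0 | 0 | (0 | 0) ⊢ stopped
Q's transition system — 4 states:
  n0 = 0 | 0 | a.0 | c.(0 | 0) ⊢ =a=> n1, =c=> n2
  n1 = 0 | 0 | 0 | c.(0 | 0) ⊢ =c=> n3
  n2 = 0 | 0 | a.0 | (0 | 0) ⊢ =a=> n3
  n3 = 0 | 0 | 0 | (0 | 0) ⊢ stopped
Run σ = ⟨d⟩ on P: start {m0}
  after d @ step 1: {m2}
  — P admits the full trace.
Run σ = ⟨d⟩ on Q: start {n0}
  after d @ step 1: ∅  — Q cannot continue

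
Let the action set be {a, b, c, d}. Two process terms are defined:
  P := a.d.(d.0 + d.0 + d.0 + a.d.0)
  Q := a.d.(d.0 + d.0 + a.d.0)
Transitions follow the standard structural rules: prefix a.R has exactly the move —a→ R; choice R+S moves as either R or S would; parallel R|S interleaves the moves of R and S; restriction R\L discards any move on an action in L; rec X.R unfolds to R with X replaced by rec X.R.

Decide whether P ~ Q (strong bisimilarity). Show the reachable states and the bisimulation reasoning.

Reachable graph of P (5 states):
  u0 = a.d.(d.0 + d.0 + d.0 + a.d.0) :: --a--▸ u1
  u1 = d.(d.0 + d.0 + d.0 + a.d.0) :: --d--▸ u2
  u2 = d.0 + d.0 + d.0 + a.d.0 :: --a--▸ u3, --d--▸ u4
  u3 = d.0 :: --d--▸ u4
  u4 = 0 :: stopped
Reachable graph of Q (5 states):
  v0 = a.d.(d.0 + d.0 + a.d.0) :: --a--▸ v1
  v1 = d.(d.0 + d.0 + a.d.0) :: --d--▸ v2
  v2 = d.0 + d.0 + a.d.0 :: --a--▸ v3, --d--▸ v4
  v3 = d.0 :: --d--▸ v4
  v4 = 0 :: stopped
Coarsest stable partition (strong bisimilarity classes):
  B0 = {u0, v0}
  B1 = {u1, v1}
  B2 = {u2, v2}
  B3 = {u4, v4}
  B4 = {u3, v3}
u0 ∈ B0, v0 ∈ B0 → same block

P ~ Q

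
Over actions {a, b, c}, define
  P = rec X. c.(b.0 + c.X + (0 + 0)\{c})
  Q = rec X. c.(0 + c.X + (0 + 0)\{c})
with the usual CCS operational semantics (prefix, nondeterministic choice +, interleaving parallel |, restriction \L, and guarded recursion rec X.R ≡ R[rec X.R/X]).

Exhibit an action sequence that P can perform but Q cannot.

cb

P's transition system — 3 states:
  p0 = rec X. c.(b.0 + c.X + (0 + 0)\{c}) :: -c-> p1
  p1 = b.0 + c.(rec X. c.(b.0 + c.X + (0 + 0)\{c})) + (0 + 0)\{c} :: -b-> p2, -c-> p0
  p2 = 0 :: ∅
Q's transition system — 2 states:
  q0 = rec X. c.(0 + c.X + (0 + 0)\{c}) :: -c-> q1
  q1 = 0 + c.(rec X. c.(0 + c.X + (0 + 0)\{c})) + (0 + 0)\{c} :: -c-> q0
Trace ⟨cb⟩ through P, begin at {p0}:
  [1] c ⇒ {p1}
  [2] b ⇒ {p2}
  — P admits the full trace.
Trace ⟨cb⟩ through Q, begin at {q0}:
  [1] c ⇒ {q1}
  [2] b ⇒ ∅ (Q stuck)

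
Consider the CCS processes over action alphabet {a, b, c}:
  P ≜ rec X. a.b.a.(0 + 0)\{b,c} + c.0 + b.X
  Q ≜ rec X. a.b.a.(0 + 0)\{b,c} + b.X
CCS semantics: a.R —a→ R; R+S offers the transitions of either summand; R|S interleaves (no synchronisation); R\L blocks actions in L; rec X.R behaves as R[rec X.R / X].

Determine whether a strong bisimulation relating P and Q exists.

P ≁ Q

P's transition system — 5 states:
  s0 = rec X. a.b.a.(0 + 0)\{b,c} + c.0 + b.X ⊢ =a=> s1, =b=> s0, =c=> s2
  s1 = b.a.(0 + 0)\{b,c} ⊢ =b=> s3
  s2 = 0 ⊢ stopped
  s3 = a.(0 + 0)\{b,c} ⊢ =a=> s4
  s4 = (0 + 0)\{b,c} ⊢ stopped
Q's transition system — 4 states:
  t0 = rec X. a.b.a.(0 + 0)\{b,c} + b.X ⊢ =a=> t1, =b=> t0
  t1 = b.a.(0 + 0)\{b,c} ⊢ =b=> t2
  t2 = a.(0 + 0)\{b,c} ⊢ =a=> t3
  t3 = (0 + 0)\{b,c} ⊢ stopped
Partition-refinement fixed point:
  B0 = {s0}
  B1 = {s1, t1}
  B2 = {s3, t2}
  B3 = {s2, s4, t3}
  B4 = {t0}
s0 ∈ B0, t0 ∈ B4 → different blocks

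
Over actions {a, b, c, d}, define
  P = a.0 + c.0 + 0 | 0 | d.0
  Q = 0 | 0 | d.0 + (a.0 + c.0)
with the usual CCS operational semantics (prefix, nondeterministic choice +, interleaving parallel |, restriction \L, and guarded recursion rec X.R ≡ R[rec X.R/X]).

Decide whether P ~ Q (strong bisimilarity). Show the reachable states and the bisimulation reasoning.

LTS(P): 3 reachable states
  u0 = a.0 + c.0 + 0 | 0 | d.0 has moves ··a··> u1, ··c··> u1, ··d··> u2
  u1 = 0 has moves deadlocked
  u2 = 0 | 0 | 0 has moves deadlocked
LTS(Q): 3 reachable states
  v0 = 0 | 0 | d.0 + (a.0 + c.0) has moves ··a··> v1, ··c··> v1, ··d··> v2
  v1 = 0 has moves deadlocked
  v2 = 0 | 0 | 0 has moves deadlocked
Partition-refinement fixed point:
  B0 = {u0, v0}
  B1 = {u1, u2, v1, v2}
u0 ∈ B0, v0 ∈ B0 → same block

P ~ Q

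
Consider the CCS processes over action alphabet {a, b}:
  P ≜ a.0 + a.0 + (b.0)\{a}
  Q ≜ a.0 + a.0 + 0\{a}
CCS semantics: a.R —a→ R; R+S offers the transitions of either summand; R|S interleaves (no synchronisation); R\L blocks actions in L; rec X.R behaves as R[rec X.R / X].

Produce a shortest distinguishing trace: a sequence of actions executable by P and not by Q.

Reachable graph of P (3 states):
  s0 = a.0 + a.0 + (b.0)\{a} | -a-> s1, -b-> s2
  s1 = 0 | (no moves)
  s2 = 0\{a} | (no moves)
Reachable graph of Q (2 states):
  t0 = a.0 + a.0 + 0\{a} | -a-> t1
  t1 = 0 | (no moves)
Run σ = ⟨b⟩ on P: start {s0}
  after b @ step 1: {s2}
  ✓ P
Run σ = ⟨b⟩ on Q: start {t0}
  after b @ step 1: no successor for Q

b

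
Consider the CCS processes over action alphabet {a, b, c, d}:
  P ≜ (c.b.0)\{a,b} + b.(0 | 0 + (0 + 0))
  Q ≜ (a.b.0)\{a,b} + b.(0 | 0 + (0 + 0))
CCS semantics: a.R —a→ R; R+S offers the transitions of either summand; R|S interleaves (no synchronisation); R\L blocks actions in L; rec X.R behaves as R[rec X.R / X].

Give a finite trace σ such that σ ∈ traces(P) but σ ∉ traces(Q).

P's transition system — 3 states:
  s0 = (c.b.0)\{a,b} + b.(0 | 0 + (0 + 0)) | =b=> s1, =c=> s2
  s1 = 0 | 0 + (0 + 0) | ·
  s2 = (b.0)\{a,b} | ·
Q's transition system — 2 states:
  t0 = (a.b.0)\{a,b} + b.(0 | 0 + (0 + 0)) | =b=> t1
  t1 = 0 | 0 + (0 + 0) | ·
Run σ = ⟨c⟩ on P: start {s0}
  after c @ step 1: {s2}
  — P admits the full trace.
Run σ = ⟨c⟩ on Q: start {t0}
  after c @ step 1: no successor for Q

c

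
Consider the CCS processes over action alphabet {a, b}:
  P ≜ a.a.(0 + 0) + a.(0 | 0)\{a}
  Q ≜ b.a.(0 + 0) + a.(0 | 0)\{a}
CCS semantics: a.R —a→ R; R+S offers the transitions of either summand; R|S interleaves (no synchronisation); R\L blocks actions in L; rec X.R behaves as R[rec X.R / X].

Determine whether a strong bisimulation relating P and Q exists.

not bisimilar

LTS(P): 4 reachable states
  u0 = a.a.(0 + 0) + a.(0 | 0)\{a} → --a--▸ u1, --a--▸ u2
  u1 = (0 | 0)\{a} → deadlocked
  u2 = a.(0 + 0) → --a--▸ u3
  u3 = 0 + 0 → deadlocked
LTS(Q): 4 reachable states
  v0 = b.a.(0 + 0) + a.(0 | 0)\{a} → --a--▸ v1, --b--▸ v2
  v1 = (0 | 0)\{a} → deadlocked
  v2 = a.(0 + 0) → --a--▸ v3
  v3 = 0 + 0 → deadlocked
Coarsest stable partition (strong bisimilarity classes):
  B0 = {u0}
  B1 = {u2, v2}
  B2 = {u1, u3, v1, v3}
  B3 = {v0}
u0 ∈ B0, v0 ∈ B3 → different blocks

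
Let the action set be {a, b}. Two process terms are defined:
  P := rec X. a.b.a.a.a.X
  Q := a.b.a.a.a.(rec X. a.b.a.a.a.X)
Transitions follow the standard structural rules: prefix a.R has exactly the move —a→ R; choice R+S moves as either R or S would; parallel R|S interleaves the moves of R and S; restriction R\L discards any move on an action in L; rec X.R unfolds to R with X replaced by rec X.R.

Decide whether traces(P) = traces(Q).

P's transition system — 5 states:
  p0 = rec X. a.b.a.a.a.X → —a→ p1
  p1 = b.a.a.a.(rec X. a.b.a.a.a.X) → —b→ p2
  p2 = a.a.a.(rec X. a.b.a.a.a.X) → —a→ p3
  p3 = a.a.(rec X. a.b.a.a.a.X) → —a→ p4
  p4 = a.(rec X. a.b.a.a.a.X) → —a→ p0
Q's transition system — 6 states:
  q0 = a.b.a.a.a.(rec X. a.b.a.a.a.X) → —a→ q1
  q1 = b.a.a.a.(rec X. a.b.a.a.a.X) → —b→ q2
  q2 = a.a.a.(rec X. a.b.a.a.a.X) → —a→ q3
  q3 = a.a.(rec X. a.b.a.a.a.X) → —a→ q4
  q4 = a.(rec X. a.b.a.a.a.X) → —a→ q5
  q5 = rec X. a.b.a.a.a.X → —a→ q1
Bisimilarity quotient blocks:
  B0 = {p0, q0, q5}
  B1 = {p1, q1}
  B2 = {p2, q2}
  B3 = {p3, q3}
  B4 = {p4, q4}
p0 ∈ B0, q0 ∈ B0 → same block
Bisimilar ⇒ trace-equivalent.

trace-equivalent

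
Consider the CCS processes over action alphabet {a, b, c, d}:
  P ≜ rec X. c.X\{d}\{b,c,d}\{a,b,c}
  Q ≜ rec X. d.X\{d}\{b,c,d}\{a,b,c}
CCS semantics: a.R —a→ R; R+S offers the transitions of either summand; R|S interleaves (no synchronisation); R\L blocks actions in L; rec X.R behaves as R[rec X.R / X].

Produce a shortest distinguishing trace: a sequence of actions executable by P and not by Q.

P's transition system — 2 states:
  s0 = rec X. c.X\{d}\{b,c,d}\{a,b,c} :: --c--▸ s1
  s1 = (rec X. c.X\{d}\{b,c,d}\{a,b,c})\{d}\{b,c,d}\{a,b,c} :: ·
Q's transition system — 2 states:
  t0 = rec X. d.X\{d}\{b,c,d}\{a,b,c} :: --d--▸ t1
  t1 = (rec X. d.X\{d}\{b,c,d}\{a,b,c})\{d}\{b,c,d}\{a,b,c} :: ·
Run σ = ⟨c⟩ on P: start {s0}
  [1] c ⇒ {s1}
  P completes σ.
Run σ = ⟨c⟩ on Q: start {t0}
  [1] c ⇒ no successor for Q

c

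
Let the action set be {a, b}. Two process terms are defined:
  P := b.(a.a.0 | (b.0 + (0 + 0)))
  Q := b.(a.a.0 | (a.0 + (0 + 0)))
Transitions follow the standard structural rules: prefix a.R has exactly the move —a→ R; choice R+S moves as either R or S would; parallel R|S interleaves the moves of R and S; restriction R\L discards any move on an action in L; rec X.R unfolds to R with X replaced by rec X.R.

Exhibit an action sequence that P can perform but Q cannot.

LTS(P): 7 reachable states
  u0 = b.(a.a.0 | (b.0 + (0 + 0))) ⊢ —b→ u1
  u1 = a.a.0 | (b.0 + (0 + 0)) ⊢ —a→ u2, —b→ u3
  u2 = a.0 | (b.0 + (0 + 0)) ⊢ —a→ u4, —b→ u5
  u3 = a.a.0 | 0 ⊢ —a→ u5
  u4 = 0 | (b.0 + (0 + 0)) ⊢ —b→ u6
  u5 = a.0 | 0 ⊢ —a→ u6
  u6 = 0 | 0 ⊢ ·
LTS(Q): 7 reachable states
  v0 = b.(a.a.0 | (a.0 + (0 + 0))) ⊢ —b→ v1
  v1 = a.a.0 | (a.0 + (0 + 0)) ⊢ —a→ v2, —a→ v3
  v2 = a.0 | (a.0 + (0 + 0)) ⊢ —a→ v4, —a→ v5
  v3 = a.a.0 | 0 ⊢ —a→ v5
  v4 = 0 | (a.0 + (0 + 0)) ⊢ —a→ v6
  v5 = a.0 | 0 ⊢ —a→ v6
  v6 = 0 | 0 ⊢ ·
Executing bb from P (initial set {u0}):
  after b @ step 1: {u1}
  after b @ step 2: {u3}
  ✓ P
Executing bb from Q (initial set {v0}):
  after b @ step 1: {v1}
  after b @ step 2: ∅  — Q cannot continue

bb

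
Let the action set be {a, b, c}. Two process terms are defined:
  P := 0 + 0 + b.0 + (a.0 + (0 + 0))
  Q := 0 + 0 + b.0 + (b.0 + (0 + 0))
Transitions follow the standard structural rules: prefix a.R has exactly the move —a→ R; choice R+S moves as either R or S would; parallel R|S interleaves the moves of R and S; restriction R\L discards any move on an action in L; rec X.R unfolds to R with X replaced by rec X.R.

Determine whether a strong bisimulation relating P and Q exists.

P's transition system — 2 states:
  p0 = 0 + 0 + b.0 + (a.0 + (0 + 0)) → —a→ p1, —b→ p1
  p1 = 0 → stopped
Q's transition system — 2 states:
  q0 = 0 + 0 + b.0 + (b.0 + (0 + 0)) → —b→ q1
  q1 = 0 → stopped
Bisimilarity quotient blocks:
  B0 = {p0}
  B1 = {p1, q1}
  B2 = {q0}
p0 ∈ B0, q0 ∈ B2 → different blocks

NO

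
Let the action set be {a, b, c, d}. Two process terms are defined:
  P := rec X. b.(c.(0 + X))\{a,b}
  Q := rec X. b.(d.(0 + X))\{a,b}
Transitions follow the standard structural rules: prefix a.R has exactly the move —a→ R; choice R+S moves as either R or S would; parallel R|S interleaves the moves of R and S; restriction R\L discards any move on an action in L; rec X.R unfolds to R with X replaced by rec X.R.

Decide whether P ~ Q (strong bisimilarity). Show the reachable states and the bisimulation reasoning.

NO

LTS(P): 3 reachable states
  p0 = rec X. b.(c.(0 + X))\{a,b} | --b--▸ p1
  p1 = (c.(0 + (rec X. b.(c.(0 + X))\{a,b})))\{a,b} | --c--▸ p2
  p2 = (0 + (rec X. b.(c.(0 + X))\{a,b}))\{a,b} | deadlocked
LTS(Q): 3 reachable states
  q0 = rec X. b.(d.(0 + X))\{a,b} | --b--▸ q1
  q1 = (d.(0 + (rec X. b.(d.(0 + X))\{a,b})))\{a,b} | --d--▸ q2
  q2 = (0 + (rec X. b.(d.(0 + X))\{a,b}))\{a,b} | deadlocked
Bisimilarity quotient blocks:
  B0 = {p0}
  B1 = {p1}
  B2 = {p2, q2}
  B3 = {q0}
  B4 = {q1}
p0 ∈ B0, q0 ∈ B3 → different blocks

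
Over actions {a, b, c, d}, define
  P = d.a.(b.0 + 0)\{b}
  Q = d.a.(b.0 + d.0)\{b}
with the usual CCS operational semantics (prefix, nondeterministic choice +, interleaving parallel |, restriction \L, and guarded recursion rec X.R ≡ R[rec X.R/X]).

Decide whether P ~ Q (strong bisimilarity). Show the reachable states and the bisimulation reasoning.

not bisimilar

LTS(P): 3 reachable states
  m0 = d.a.(b.0 + 0)\{b} :: -d-> m1
  m1 = a.(b.0 + 0)\{b} :: -a-> m2
  m2 = (b.0 + 0)\{b} :: deadlocked
LTS(Q): 4 reachable states
  n0 = d.a.(b.0 + d.0)\{b} :: -d-> n1
  n1 = a.(b.0 + d.0)\{b} :: -a-> n2
  n2 = (b.0 + d.0)\{b} :: -d-> n3
  n3 = 0\{b} :: deadlocked
Coarsest stable partition (strong bisimilarity classes):
  B0 = {m0}
  B1 = {m1}
  B2 = {m2, n3}
  B3 = {n0}
  B4 = {n1}
  B5 = {n2}
m0 ∈ B0, n0 ∈ B3 → different blocks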